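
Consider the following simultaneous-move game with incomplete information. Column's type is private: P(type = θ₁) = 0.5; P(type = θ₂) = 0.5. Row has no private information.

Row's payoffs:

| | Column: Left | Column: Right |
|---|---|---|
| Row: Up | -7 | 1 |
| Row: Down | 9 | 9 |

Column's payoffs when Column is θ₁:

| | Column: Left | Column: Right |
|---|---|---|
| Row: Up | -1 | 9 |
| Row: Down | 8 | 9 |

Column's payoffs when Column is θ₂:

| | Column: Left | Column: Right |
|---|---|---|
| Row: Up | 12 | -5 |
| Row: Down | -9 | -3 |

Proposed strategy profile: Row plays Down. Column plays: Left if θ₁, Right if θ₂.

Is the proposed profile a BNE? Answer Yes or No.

No

Row plays Down: E[Down] = 0.5·(9) + 0.5·(9) = 9; E[Up] = -3. Best-responding. ✓
Column (type θ₁), facing Down: Left gives 8, Right gives 9. Proposed Left is not best — profitable deviation exists. ✗
Column (type θ₂), facing Down: Left gives -9, Right gives -3. Proposed Right is best. ✓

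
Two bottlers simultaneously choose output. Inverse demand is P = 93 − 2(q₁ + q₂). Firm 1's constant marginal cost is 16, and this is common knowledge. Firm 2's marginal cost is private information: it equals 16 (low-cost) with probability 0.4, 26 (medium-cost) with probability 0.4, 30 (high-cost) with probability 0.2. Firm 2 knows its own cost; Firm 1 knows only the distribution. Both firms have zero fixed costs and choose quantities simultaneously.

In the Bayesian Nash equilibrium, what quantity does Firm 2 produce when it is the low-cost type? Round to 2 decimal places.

12.27

Each type of Firm 2 best-responds to q₁; Firm 1 best-responds to the expected q₂ over Firm 2's types.
Firm 2 with cost c maximizes (93 − 2(q₁+q₂) − c)·q₂, giving q₂(c) = (93 − c − 2q₁)/4.
E[c₂] = 0.4·16 + 0.4·26 + 0.2·30 = 22.8
Firm 1's FOC against E[q₂] yields q₁ = (93 − 2·16 + E[c₂])/6 = (93 − 32 + 22.8)/6 = 13.9667.
q₂(low-cost) = (93 − 16 − 2·13.9667)/4 = 12.2667.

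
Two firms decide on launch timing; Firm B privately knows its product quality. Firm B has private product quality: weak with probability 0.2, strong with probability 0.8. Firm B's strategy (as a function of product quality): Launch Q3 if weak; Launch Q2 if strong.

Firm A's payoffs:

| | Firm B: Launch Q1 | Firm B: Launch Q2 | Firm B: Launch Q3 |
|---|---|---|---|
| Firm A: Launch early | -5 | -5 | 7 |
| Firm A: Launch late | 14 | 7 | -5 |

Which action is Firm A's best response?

E[Launch early] = 0.2·(7) + 0.8·(-5) = -2.6
E[Launch late] = 0.2·(-5) + 0.8·(7) = 4.6
Best response: Launch late (4.6 is the largest).

Launch late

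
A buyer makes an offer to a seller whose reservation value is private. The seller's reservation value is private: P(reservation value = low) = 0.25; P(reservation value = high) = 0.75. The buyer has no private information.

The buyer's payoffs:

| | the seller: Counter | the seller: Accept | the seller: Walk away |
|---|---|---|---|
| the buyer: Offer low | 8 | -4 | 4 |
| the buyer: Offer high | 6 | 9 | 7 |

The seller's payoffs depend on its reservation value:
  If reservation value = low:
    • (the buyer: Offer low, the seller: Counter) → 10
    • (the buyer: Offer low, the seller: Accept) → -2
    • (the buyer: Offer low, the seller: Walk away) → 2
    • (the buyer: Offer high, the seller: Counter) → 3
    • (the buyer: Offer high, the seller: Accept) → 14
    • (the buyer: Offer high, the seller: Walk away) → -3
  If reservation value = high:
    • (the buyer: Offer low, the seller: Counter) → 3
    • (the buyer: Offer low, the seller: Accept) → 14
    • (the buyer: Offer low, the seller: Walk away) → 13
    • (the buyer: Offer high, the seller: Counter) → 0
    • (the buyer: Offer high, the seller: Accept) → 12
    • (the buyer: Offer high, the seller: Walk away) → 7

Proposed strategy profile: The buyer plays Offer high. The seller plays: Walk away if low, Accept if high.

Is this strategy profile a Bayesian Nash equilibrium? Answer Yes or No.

The buyer plays Offer high: E[Offer high] = 0.25·(7) + 0.75·(9) = 8.5; E[Offer low] = -2. Best-responding. ✓
The seller (reservation value low), facing Offer high: Counter gives 3, Accept gives 14, Walk away gives -3. Proposed Walk away is not best — profitable deviation exists. ✗
The seller (reservation value high), facing Offer high: Counter gives 0, Accept gives 12, Walk away gives 7. Proposed Accept is best. ✓

No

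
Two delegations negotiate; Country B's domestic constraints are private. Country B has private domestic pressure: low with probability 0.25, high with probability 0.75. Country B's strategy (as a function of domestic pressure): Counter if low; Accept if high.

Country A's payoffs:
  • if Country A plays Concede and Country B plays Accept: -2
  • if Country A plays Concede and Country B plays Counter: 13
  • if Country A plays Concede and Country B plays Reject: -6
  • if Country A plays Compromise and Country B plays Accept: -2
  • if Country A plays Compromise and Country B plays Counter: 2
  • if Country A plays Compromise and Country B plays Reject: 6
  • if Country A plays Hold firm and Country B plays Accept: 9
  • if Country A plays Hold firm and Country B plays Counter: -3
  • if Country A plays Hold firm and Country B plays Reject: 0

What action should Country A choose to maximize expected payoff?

Hold firm

Compute Country A's expected payoff for each action, taking the expectation over Country B's type.
E[Concede] = 0.25·(13) + 0.75·(-2) = 1.75
E[Compromise] = 0.25·(2) + 0.75·(-2) = -1
E[Hold firm] = 0.25·(-3) + 0.75·(9) = 6
Best response: Hold firm (6 is the largest).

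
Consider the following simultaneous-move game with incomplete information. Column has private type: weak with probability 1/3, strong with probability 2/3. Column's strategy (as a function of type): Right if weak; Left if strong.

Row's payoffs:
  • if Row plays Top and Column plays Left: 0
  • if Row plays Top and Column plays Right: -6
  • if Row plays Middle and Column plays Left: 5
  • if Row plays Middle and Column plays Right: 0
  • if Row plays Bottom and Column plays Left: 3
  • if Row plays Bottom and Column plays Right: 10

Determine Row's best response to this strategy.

Bottom

Compute Row's expected payoff for each action, taking the expectation over Column's type.
E[Top] = 1/3·(-6) + 2/3·(0) = -2
E[Middle] = 1/3·(0) + 2/3·(5) = 10/3
E[Bottom] = 1/3·(10) + 2/3·(3) = 16/3
Best response: Bottom (16/3 is the largest).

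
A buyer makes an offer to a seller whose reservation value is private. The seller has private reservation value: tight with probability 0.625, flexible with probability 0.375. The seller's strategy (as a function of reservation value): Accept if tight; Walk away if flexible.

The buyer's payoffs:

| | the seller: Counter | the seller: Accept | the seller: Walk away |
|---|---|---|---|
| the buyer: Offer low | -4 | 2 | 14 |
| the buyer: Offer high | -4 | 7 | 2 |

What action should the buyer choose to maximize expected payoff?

Offer low

Compute the buyer's expected payoff for each action, taking the expectation over the seller's type.
E[Offer low] = 0.625·(2) + 0.375·(14) = 6.5
E[Offer high] = 0.625·(7) + 0.375·(2) = 5.125
Best response: Offer low (6.5 is the largest).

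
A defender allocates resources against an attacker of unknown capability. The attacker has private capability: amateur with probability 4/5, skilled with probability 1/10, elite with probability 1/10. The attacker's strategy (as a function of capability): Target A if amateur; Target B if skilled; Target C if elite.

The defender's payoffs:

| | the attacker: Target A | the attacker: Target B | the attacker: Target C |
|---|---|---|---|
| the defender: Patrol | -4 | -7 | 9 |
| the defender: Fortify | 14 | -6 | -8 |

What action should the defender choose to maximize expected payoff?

Fortify

Compute the defender's expected payoff for each action, taking the expectation over the attacker's type.
E[Patrol] = 4/5·(-4) + 1/10·(-7) + 1/10·(9) = -3
E[Fortify] = 4/5·(14) + 1/10·(-6) + 1/10·(-8) = 49/5
Best response: Fortify (49/5 is the largest).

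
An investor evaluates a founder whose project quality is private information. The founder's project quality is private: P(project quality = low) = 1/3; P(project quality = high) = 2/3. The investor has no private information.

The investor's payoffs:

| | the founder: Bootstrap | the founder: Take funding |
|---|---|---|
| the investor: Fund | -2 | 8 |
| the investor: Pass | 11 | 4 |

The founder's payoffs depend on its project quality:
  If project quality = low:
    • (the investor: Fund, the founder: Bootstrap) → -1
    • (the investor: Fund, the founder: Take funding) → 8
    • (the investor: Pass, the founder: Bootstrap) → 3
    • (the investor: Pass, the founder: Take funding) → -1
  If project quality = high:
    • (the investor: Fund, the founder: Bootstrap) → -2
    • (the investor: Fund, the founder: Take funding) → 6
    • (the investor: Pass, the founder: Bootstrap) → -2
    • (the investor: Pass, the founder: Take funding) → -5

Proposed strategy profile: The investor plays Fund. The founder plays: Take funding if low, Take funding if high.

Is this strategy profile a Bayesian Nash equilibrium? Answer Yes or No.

The investor plays Fund: E[Fund] = 1/3·(8) + 2/3·(8) = 8; E[Pass] = 4. Best-responding. ✓
The founder (project quality low), facing Fund: Bootstrap gives -1, Take funding gives 8. Proposed Take funding is best. ✓
The founder (project quality high), facing Fund: Bootstrap gives -2, Take funding gives 6. Proposed Take funding is best. ✓

Yes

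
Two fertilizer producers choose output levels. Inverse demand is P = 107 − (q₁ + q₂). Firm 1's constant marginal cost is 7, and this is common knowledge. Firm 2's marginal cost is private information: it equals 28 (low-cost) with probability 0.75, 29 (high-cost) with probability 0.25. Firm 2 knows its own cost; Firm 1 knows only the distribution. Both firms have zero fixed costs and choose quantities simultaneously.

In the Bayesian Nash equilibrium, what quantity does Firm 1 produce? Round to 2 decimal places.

40.42

Type-c best response for Firm 2: q₂(c) = (107 − c)/2 − q₁/2.
Firm 1 maximizes expected profit; its first-order condition is 107 − 2q₁ − E[q₂] − 7 = 0.
Substituting E[q₂] and solving: E[c₂] = 28.25, so q₁ = (107 − 2·7 + 28.25)/3 = 40.4167.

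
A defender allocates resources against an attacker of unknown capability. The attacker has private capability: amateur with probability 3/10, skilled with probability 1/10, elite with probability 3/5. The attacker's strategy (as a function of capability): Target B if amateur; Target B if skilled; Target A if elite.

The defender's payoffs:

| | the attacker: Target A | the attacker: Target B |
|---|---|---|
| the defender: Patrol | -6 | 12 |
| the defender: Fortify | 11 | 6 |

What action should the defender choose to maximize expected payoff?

Fortify

Compute the defender's expected payoff for each action, taking the expectation over the attacker's type.
E[Patrol] = 3/10·(12) + 1/10·(12) + 3/5·(-6) = 6/5
E[Fortify] = 3/10·(6) + 1/10·(6) + 3/5·(11) = 9
Best response: Fortify (9 is the largest).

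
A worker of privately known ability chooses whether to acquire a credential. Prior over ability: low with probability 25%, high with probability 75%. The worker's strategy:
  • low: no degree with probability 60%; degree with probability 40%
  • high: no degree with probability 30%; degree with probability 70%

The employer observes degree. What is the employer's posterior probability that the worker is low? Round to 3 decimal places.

Apply Bayes' rule using the sender's strategy as the likelihood.
P(degree) = 0.25·0.4 + 0.75·0.7 = 0.625
P(low | degree) = (0.25·0.4) / 0.625 = 0.1 / 0.625 = 0.16

0.160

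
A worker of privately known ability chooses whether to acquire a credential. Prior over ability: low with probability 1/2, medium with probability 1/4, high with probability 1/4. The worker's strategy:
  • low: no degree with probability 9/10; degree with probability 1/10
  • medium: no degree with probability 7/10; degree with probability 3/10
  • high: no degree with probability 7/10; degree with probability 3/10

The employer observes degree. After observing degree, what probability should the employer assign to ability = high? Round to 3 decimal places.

Apply Bayes' rule using the sender's strategy as the likelihood.
P(degree) = (1/2)·(1/10) + (1/4)·(3/10) + (1/4)·(3/10) = 1/5
P(high | degree) = ((1/4)·(3/10)) / (1/5) = (3/40) / (1/5) = 3/8

0.375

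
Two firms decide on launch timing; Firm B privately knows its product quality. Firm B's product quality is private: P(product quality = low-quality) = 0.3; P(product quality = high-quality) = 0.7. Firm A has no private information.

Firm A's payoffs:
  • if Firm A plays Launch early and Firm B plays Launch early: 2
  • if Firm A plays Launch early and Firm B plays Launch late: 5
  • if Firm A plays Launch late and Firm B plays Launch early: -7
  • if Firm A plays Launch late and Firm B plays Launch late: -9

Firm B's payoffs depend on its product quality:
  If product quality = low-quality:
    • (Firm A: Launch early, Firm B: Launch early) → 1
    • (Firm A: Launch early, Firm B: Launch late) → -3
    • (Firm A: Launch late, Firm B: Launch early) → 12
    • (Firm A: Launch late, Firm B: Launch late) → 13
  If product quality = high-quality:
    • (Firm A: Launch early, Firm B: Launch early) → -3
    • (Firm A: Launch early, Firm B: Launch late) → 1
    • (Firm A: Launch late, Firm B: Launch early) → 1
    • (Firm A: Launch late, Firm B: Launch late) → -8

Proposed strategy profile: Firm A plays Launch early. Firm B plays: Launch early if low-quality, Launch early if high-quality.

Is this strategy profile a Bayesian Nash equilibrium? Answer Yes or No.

No

A profile is a BNE iff every type of every player is best-responding given beliefs about the other side.
Firm A plays Launch early: E[Launch early] = 0.3·(2) + 0.7·(2) = 2; E[Launch late] = -7. Best-responding. ✓
Firm B (product quality low-quality), facing Launch early: Launch early gives 1, Launch late gives -3. Proposed Launch early is best. ✓
Firm B (product quality high-quality), facing Launch early: Launch early gives -3, Launch late gives 1. Proposed Launch early is not best — profitable deviation exists. ✗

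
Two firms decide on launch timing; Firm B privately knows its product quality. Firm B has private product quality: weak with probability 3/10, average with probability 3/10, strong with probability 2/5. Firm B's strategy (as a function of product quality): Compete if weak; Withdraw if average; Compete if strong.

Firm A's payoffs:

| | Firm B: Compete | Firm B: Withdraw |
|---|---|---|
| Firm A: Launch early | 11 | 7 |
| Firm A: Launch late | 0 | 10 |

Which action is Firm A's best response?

Launch early

Compute Firm A's expected payoff for each action, taking the expectation over Firm B's type.
E[Launch early] = 3/10·(11) + 3/10·(7) + 2/5·(11) = 49/5
E[Launch late] = 3/10·(0) + 3/10·(10) + 2/5·(0) = 3
Best response: Launch early (49/5 is the largest).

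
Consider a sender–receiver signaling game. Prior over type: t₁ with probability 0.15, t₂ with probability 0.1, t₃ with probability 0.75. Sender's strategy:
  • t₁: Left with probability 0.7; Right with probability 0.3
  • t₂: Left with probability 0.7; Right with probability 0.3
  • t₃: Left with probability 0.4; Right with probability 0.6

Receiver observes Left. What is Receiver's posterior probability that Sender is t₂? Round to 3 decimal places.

0.147

P(Left) = 0.15·0.7 + 0.1·0.7 + 0.75·0.4 = 0.475
P(t₂ | Left) = (0.1·0.7) / 0.475 = 0.07 / 0.475 = 0.147368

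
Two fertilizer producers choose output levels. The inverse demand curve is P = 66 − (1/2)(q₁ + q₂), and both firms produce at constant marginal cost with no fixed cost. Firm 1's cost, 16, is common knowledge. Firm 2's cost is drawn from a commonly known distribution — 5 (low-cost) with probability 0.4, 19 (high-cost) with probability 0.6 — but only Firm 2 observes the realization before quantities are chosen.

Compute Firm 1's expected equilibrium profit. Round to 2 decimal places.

499.28

Type-c best response for Firm 2: q₂(c) = (66 − c) − q₁/2.
Firm 1 maximizes expected profit; its first-order condition is 66 − q₁ − (1/2)E[q₂] − 16 = 0.
Substituting E[q₂] and solving: E[c₂] = 13.4, so q₁ = (66 − 2·16 + 13.4)/(3/2) = 31.6.
E[P] = 66 − (1/2)·(q₁ + E[q₂]) = 31.8; Firm 1's expected profit = (E[P] − 16)·q₁ = (31.8 − 16)·31.6 = 499.28.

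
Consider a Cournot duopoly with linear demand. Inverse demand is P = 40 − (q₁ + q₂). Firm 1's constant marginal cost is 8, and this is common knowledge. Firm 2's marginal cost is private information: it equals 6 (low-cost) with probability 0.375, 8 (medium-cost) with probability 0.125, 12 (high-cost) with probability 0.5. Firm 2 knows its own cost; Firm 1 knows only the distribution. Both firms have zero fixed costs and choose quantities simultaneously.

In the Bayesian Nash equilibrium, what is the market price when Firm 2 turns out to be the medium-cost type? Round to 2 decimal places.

18.46

Type-c best response for Firm 2: q₂(c) = (40 − c)/2 − q₁/2.
Firm 1 maximizes expected profit; its first-order condition is 40 − 2q₁ − E[q₂] − 8 = 0.
Substituting E[q₂] and solving: E[c₂] = 9.25, so q₁ = (40 − 2·8 + 9.25)/3 = 11.0833.
q₂(medium-cost) = 10.4583, so P = 40 − (11.0833 + 10.4583) = 18.4583.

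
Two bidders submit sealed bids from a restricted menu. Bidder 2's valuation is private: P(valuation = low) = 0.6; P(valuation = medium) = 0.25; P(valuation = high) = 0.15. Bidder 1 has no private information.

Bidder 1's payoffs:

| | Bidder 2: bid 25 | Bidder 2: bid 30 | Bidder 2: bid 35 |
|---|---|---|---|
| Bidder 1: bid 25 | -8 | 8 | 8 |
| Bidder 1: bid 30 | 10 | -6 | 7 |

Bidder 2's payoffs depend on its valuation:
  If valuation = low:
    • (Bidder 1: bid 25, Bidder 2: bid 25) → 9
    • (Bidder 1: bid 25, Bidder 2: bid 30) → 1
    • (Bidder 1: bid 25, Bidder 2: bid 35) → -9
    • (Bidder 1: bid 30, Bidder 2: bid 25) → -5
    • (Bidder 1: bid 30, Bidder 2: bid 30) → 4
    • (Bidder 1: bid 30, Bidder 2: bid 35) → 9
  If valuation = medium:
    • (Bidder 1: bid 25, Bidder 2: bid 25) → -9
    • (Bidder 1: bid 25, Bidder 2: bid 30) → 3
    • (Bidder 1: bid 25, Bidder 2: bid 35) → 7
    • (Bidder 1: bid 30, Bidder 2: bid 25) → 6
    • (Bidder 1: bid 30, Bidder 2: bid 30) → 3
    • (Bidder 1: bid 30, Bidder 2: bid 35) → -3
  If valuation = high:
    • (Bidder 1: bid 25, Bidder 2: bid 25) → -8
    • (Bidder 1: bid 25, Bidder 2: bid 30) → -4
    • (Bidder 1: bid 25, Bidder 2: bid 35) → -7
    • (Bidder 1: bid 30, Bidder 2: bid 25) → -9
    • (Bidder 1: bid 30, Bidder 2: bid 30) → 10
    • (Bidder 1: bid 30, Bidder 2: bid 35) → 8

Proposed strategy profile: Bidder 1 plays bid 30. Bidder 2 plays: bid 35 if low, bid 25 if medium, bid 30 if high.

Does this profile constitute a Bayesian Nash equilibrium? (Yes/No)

Bidder 1 plays bid 30: E[bid 30] = 0.6·(7) + 0.25·(10) + 0.15·(-6) = 5.8; E[bid 25] = 4. Best-responding. ✓
Bidder 2 (valuation low), facing bid 30: bid 25 gives -5, bid 30 gives 4, bid 35 gives 9. Proposed bid 35 is best. ✓
Bidder 2 (valuation medium), facing bid 30: bid 25 gives 6, bid 30 gives 3, bid 35 gives -3. Proposed bid 25 is best. ✓
Bidder 2 (valuation high), facing bid 30: bid 25 gives -9, bid 30 gives 10, bid 35 gives 8. Proposed bid 30 is best. ✓

Yes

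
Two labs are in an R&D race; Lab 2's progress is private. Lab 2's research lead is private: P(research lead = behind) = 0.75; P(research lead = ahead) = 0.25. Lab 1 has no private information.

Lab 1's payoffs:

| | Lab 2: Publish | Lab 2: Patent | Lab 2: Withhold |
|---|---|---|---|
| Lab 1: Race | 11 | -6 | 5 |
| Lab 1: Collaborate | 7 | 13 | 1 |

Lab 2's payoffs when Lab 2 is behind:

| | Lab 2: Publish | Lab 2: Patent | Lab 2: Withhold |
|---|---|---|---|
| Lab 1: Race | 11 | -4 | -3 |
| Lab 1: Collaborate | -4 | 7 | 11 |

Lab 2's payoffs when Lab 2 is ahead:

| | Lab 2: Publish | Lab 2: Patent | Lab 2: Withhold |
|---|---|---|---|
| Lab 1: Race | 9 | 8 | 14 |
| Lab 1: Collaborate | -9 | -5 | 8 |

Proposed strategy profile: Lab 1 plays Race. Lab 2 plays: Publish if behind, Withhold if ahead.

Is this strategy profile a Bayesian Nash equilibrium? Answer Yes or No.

Lab 1 plays Race: E[Race] = 0.75·(11) + 0.25·(5) = 9.5; E[Collaborate] = 5.5. Best-responding. ✓
Lab 2 (research lead behind), facing Race: Publish gives 11, Patent gives -4, Withhold gives -3. Proposed Publish is best. ✓
Lab 2 (research lead ahead), facing Race: Publish gives 9, Patent gives 8, Withhold gives 14. Proposed Withhold is best. ✓

Yes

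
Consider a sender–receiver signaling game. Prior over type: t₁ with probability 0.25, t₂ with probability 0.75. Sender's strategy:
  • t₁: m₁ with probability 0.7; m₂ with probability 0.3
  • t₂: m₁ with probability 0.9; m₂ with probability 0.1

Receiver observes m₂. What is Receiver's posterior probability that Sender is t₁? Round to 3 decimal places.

P(m₂) = 0.25·0.3 + 0.75·0.1 = 0.15
P(t₁ | m₂) = (0.25·0.3) / 0.15 = 0.075 / 0.15 = 0.5

0.500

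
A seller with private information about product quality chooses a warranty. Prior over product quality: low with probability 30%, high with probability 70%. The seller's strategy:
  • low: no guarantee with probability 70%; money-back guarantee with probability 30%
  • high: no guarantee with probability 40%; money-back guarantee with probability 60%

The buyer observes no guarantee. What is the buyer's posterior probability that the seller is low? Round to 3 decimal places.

P(no guarantee) = 0.3·0.7 + 0.7·0.4 = 0.49
P(low | no guarantee) = (0.3·0.7) / 0.49 = 0.21 / 0.49 = 0.428571

0.429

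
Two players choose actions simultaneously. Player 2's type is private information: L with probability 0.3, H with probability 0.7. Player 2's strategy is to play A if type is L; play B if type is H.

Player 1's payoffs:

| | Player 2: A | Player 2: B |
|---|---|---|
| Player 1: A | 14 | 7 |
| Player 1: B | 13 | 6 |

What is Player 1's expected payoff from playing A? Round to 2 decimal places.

Take the expectation over Player 2's type, weighting each type's action by its prior probability.
E[A] = 0.3·14 + 0.7·7 = 4.2 + 4.9 = 9.1

9.10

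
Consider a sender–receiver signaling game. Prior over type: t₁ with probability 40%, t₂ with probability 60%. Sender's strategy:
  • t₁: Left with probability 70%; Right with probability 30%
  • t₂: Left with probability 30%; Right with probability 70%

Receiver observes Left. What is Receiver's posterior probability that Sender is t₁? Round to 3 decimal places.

0.609

P(Left) = 0.4·0.7 + 0.6·0.3 = 0.46
P(t₁ | Left) = (0.4·0.7) / 0.46 = 0.28 / 0.46 = 0.608696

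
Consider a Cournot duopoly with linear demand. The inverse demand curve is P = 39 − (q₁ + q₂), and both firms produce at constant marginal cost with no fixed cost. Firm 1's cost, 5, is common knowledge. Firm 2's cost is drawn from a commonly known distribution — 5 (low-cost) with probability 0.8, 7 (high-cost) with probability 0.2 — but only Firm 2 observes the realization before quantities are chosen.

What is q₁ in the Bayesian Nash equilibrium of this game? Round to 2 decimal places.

11.47

Type-c best response for Firm 2: q₂(c) = (39 − c)/2 − q₁/2.
Firm 1 maximizes expected profit; its first-order condition is 39 − 2q₁ − E[q₂] − 5 = 0.
Substituting E[q₂] and solving: E[c₂] = 5.4, so q₁ = (39 − 2·5 + 5.4)/3 = 11.4667.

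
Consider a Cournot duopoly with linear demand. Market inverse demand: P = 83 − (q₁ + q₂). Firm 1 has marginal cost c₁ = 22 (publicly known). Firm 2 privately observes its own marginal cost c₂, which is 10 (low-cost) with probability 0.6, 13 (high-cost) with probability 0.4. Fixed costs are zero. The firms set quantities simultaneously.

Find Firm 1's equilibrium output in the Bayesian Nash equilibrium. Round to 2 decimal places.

Type-c best response for Firm 2: q₂(c) = (83 − c)/2 − q₁/2.
Firm 1 maximizes expected profit; its first-order condition is 83 − 2q₁ − E[q₂] − 22 = 0.
Substituting E[q₂] and solving: E[c₂] = 11.2, so q₁ = (83 − 2·22 + 11.2)/3 = 16.7333.

16.73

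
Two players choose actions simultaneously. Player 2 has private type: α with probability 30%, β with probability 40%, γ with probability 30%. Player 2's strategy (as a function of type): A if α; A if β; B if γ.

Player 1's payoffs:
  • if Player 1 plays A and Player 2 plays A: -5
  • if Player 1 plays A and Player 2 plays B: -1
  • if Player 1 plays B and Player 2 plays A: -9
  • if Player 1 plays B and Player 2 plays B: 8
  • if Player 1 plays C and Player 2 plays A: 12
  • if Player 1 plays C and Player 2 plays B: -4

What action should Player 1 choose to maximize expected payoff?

C

E[A] = 0.3·(-5) + 0.4·(-5) + 0.3·(-1) = -3.8
E[B] = 0.3·(-9) + 0.4·(-9) + 0.3·(8) = -3.9
E[C] = 0.3·(12) + 0.4·(12) + 0.3·(-4) = 7.2
Best response: C (7.2 is the largest).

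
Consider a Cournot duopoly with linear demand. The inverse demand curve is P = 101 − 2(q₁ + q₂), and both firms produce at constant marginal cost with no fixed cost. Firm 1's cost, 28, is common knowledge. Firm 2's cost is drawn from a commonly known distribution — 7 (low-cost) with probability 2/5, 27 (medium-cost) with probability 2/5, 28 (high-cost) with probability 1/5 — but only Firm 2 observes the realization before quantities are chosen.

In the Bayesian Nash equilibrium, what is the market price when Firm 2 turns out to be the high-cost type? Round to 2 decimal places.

Type-c best response for Firm 2: q₂(c) = (101 − c)/4 − q₁/2.
Firm 1 maximizes expected profit; its first-order condition is 101 − 4q₁ − 2E[q₂] − 28 = 0.
Substituting E[q₂] and solving: E[c₂] = 19.2, so q₁ = (101 − 2·28 + 19.2)/6 = 10.7.
q₂(high-cost) = 12.9, so P = 101 − 2·(10.7 + 12.9) = 53.8.

53.80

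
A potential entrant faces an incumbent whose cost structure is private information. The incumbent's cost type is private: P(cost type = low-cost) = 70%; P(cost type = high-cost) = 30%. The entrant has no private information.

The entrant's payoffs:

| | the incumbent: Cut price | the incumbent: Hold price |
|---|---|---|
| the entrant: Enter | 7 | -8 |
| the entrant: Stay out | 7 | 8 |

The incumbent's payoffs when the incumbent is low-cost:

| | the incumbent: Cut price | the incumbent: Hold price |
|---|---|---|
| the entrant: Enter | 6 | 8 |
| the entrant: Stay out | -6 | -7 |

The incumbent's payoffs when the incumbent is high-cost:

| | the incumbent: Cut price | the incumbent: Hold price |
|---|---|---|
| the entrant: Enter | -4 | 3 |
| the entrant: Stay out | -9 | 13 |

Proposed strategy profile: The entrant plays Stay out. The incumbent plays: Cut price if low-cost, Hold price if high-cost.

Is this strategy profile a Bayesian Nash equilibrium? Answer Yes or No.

Yes

The entrant plays Stay out: E[Stay out] = 0.7·(7) + 0.3·(8) = 7.3; E[Enter] = 2.5. Best-responding. ✓
The incumbent (cost type low-cost), facing Stay out: Cut price gives -6, Hold price gives -7. Proposed Cut price is best. ✓
The incumbent (cost type high-cost), facing Stay out: Cut price gives -9, Hold price gives 13. Proposed Hold price is best. ✓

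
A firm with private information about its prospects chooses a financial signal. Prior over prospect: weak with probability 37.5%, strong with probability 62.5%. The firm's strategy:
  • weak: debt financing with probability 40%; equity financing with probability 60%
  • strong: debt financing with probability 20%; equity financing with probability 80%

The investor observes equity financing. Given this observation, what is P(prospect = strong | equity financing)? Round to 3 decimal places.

P(equity financing) = 0.375·0.6 + 0.625·0.8 = 0.725
P(strong | equity financing) = (0.625·0.8) / 0.725 = 0.5 / 0.725 = 0.689655

0.690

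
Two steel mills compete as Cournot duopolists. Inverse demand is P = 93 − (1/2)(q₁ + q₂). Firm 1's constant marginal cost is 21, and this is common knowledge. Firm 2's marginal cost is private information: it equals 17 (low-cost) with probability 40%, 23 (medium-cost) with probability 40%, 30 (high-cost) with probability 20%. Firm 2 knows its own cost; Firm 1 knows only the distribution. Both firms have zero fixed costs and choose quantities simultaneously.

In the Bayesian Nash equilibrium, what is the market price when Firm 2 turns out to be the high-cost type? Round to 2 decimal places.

Firm 2 with cost c maximizes (93 − (1/2)(q₁+q₂) − c)·q₂, giving q₂(c) = (93 − c − (1/2)q₁).
E[c₂] = 0.4·17 + 0.4·23 + 0.2·30 = 22
Firm 1's FOC against E[q₂] yields q₁ = (93 − 2·21 + E[c₂])/(3/2) = (93 − 42 + 22)/(3/2) = 48.6667.
q₂(high-cost) = 38.6667, so P = 93 − (1/2)·(48.6667 + 38.6667) = 49.3333.

49.33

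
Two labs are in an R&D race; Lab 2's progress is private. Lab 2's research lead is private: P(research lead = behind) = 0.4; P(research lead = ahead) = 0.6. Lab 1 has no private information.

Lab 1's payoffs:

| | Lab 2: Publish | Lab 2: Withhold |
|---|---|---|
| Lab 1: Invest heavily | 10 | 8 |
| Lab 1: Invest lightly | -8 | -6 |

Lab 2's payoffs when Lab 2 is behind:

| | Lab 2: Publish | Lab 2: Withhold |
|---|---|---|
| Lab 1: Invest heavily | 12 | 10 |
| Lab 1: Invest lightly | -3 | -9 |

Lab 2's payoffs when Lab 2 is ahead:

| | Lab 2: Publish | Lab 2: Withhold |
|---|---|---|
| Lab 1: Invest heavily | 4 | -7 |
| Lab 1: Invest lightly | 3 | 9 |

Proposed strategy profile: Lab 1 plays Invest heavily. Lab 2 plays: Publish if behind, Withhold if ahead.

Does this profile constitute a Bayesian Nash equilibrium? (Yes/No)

No

Lab 1 plays Invest heavily: E[Invest heavily] = 0.4·(10) + 0.6·(8) = 8.8; E[Invest lightly] = -6.8. Best-responding. ✓
Lab 2 (research lead behind), facing Invest heavily: Publish gives 12, Withhold gives 10. Proposed Publish is best. ✓
Lab 2 (research lead ahead), facing Invest heavily: Publish gives 4, Withhold gives -7. Proposed Withhold is not best — profitable deviation exists. ✗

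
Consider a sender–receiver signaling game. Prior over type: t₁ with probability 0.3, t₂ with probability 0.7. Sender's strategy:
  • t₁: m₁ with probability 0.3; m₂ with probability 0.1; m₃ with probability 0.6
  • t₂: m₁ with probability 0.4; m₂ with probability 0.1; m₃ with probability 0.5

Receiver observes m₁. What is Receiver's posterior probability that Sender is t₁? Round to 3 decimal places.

0.243

P(m₁) = 0.3·0.3 + 0.7·0.4 = 0.37
P(t₁ | m₁) = (0.3·0.3) / 0.37 = 0.09 / 0.37 = 0.243243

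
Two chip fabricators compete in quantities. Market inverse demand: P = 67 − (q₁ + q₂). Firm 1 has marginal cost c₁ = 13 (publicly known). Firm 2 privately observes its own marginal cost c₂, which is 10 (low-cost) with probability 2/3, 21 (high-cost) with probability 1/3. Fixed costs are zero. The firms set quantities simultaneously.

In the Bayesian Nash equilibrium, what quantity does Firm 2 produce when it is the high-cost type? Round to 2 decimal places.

Type-c best response for Firm 2: q₂(c) = (67 − c)/2 − q₁/2.
Firm 1 maximizes expected profit; its first-order condition is 67 − 2q₁ − E[q₂] − 13 = 0.
Substituting E[q₂] and solving: E[c₂] = 13.6667, so q₁ = (67 − 2·13 + 13.6667)/3 = 18.2222.
q₂(high-cost) = (67 − 21 − 18.2222)/2 = 13.8889.

13.89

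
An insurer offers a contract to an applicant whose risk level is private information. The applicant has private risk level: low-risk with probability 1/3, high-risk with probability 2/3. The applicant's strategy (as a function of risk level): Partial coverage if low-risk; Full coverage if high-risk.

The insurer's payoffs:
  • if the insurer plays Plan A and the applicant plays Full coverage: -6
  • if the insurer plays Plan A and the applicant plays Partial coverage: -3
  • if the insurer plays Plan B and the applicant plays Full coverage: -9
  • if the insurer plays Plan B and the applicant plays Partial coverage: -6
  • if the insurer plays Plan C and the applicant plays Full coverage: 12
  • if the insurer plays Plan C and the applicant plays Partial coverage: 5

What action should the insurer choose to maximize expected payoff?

Plan C

Compute the insurer's expected payoff for each action, taking the expectation over the applicant's type.
E[Plan A] = 1/3·(-3) + 2/3·(-6) = -5
E[Plan B] = 1/3·(-6) + 2/3·(-9) = -8
E[Plan C] = 1/3·(5) + 2/3·(12) = 29/3
Best response: Plan C (29/3 is the largest).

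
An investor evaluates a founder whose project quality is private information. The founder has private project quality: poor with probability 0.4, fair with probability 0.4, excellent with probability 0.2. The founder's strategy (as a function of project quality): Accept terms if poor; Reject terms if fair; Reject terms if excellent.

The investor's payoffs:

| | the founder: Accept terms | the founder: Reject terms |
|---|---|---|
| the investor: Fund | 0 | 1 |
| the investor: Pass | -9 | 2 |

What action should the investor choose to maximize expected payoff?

Fund

E[Fund] = 0.4·(0) + 0.4·(1) + 0.2·(1) = 0.6
E[Pass] = 0.4·(-9) + 0.4·(2) + 0.2·(2) = -2.4
Best response: Fund (0.6 is the largest).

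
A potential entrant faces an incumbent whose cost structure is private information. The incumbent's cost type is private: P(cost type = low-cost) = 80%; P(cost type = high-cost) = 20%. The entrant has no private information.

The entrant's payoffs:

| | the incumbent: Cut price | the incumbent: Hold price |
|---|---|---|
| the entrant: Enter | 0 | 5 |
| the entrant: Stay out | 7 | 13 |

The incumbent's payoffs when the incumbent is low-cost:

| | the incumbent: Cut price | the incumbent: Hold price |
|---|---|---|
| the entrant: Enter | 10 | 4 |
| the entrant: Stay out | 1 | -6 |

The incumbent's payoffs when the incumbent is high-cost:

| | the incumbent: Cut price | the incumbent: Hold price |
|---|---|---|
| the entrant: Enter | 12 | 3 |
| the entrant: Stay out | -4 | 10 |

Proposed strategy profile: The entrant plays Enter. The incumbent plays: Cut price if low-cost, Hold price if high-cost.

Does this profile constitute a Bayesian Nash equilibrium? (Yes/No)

No

The entrant plays Enter: E[Enter] = 0.8·(0) + 0.2·(5) = 1; E[Stay out] = 8.2. Not best-responding. ✗
The incumbent (cost type low-cost), facing Enter: Cut price gives 10, Hold price gives 4. Proposed Cut price is best. ✓
The incumbent (cost type high-cost), facing Enter: Cut price gives 12, Hold price gives 3. Proposed Hold price is not best — profitable deviation exists. ✗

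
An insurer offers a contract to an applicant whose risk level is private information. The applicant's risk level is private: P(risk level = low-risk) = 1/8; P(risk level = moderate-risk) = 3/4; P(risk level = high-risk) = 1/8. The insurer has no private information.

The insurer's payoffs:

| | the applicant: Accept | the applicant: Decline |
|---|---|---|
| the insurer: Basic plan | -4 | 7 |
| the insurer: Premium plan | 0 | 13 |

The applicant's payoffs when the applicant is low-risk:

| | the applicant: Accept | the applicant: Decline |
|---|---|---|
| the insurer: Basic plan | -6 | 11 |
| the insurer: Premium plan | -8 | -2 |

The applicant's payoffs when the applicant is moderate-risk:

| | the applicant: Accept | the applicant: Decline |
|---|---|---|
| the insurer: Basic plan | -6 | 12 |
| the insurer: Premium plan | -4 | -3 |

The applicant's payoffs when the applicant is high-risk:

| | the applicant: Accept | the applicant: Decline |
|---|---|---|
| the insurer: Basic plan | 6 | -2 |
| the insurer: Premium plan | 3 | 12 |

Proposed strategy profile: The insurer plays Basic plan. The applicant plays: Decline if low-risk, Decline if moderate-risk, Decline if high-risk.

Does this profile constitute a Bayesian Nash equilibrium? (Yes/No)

A profile is a BNE iff every type of every player is best-responding given beliefs about the other side.
The insurer plays Basic plan: E[Basic plan] = 1/8·(7) + 3/4·(7) + 1/8·(7) = 7; E[Premium plan] = 13. Not best-responding. ✗
The applicant (risk level low-risk), facing Basic plan: Accept gives -6, Decline gives 11. Proposed Decline is best. ✓
The applicant (risk level moderate-risk), facing Basic plan: Accept gives -6, Decline gives 12. Proposed Decline is best. ✓
The applicant (risk level high-risk), facing Basic plan: Accept gives 6, Decline gives -2. Proposed Decline is not best — profitable deviation exists. ✗

No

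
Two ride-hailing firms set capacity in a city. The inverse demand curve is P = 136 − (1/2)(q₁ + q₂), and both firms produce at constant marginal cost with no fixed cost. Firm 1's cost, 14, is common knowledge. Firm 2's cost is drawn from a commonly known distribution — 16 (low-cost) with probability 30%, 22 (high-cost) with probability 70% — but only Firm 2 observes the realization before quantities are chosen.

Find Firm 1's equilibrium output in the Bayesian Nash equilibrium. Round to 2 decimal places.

Type-c best response for Firm 2: q₂(c) = (136 − c) − q₁/2.
Firm 1 maximizes expected profit; its first-order condition is 136 − q₁ − (1/2)E[q₂] − 14 = 0.
Substituting E[q₂] and solving: E[c₂] = 20.2, so q₁ = (136 − 2·14 + 20.2)/(3/2) = 85.4667.

85.47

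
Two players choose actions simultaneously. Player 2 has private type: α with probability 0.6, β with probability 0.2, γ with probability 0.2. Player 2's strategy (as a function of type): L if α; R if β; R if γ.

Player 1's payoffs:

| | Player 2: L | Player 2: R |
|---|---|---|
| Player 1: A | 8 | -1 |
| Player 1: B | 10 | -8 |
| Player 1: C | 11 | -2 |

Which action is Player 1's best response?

E[A] = 0.6·(8) + 0.2·(-1) + 0.2·(-1) = 4.4
E[B] = 0.6·(10) + 0.2·(-8) + 0.2·(-8) = 2.8
E[C] = 0.6·(11) + 0.2·(-2) + 0.2·(-2) = 5.8
Best response: C (5.8 is the largest).

C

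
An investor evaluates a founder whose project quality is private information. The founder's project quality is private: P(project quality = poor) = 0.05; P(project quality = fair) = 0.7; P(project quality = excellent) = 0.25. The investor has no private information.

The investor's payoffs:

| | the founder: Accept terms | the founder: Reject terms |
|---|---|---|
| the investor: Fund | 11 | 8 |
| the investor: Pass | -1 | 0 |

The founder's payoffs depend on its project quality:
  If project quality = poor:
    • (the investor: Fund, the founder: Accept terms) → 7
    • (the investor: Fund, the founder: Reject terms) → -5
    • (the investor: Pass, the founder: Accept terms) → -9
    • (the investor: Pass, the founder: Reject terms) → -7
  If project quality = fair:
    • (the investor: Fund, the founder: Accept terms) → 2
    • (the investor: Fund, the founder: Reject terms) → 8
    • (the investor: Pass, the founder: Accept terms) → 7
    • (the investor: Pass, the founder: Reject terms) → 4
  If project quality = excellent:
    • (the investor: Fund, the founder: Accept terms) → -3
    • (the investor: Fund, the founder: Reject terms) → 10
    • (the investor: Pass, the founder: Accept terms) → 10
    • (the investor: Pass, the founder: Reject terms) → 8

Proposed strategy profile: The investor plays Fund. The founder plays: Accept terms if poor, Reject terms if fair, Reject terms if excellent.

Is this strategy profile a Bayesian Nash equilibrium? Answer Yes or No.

A profile is a BNE iff every type of every player is best-responding given beliefs about the other side.
The investor plays Fund: E[Fund] = 0.05·(11) + 0.7·(8) + 0.25·(8) = 8.15; E[Pass] = -0.05. Best-responding. ✓
The founder (project quality poor), facing Fund: Accept terms gives 7, Reject terms gives -5. Proposed Accept terms is best. ✓
The founder (project quality fair), facing Fund: Accept terms gives 2, Reject terms gives 8. Proposed Reject terms is best. ✓
The founder (project quality excellent), facing Fund: Accept terms gives -3, Reject terms gives 10. Proposed Reject terms is best. ✓

Yes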